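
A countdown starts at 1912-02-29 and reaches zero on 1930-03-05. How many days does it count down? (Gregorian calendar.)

6579

Feb 29, 1912 → Mar 1, 1913: 366 days.
Mar 1, 1913 → Mar 1, 1914: 365 days.
Mar 1, 1914 → Mar 1, 1915: 365 days.
Mar 1, 1915 → Mar 1, 1916: 366 days (Feb 29, 1916 is in that span).
Mar 1, 1916 → Mar 1, 1917: 365 days.
Mar 1, 1917 → Mar 1, 1918: 365 days.
Mar 1, 1918 → Mar 1, 1919: 365 days.
Mar 1, 1919 → Mar 1, 1920: 366 days (Feb 29, 1920 is in that span).
Mar 1, 1920 → Mar 1, 1921: 365 days.
Mar 1, 1921 → Mar 1, 1922: 365 days.
Mar 1, 1922 → Mar 1, 1923: 365 days.
Mar 1, 1923 → Mar 1, 1924: 366 days (Feb 29, 1924 is in that span).
Mar 1, 1924 → Mar 1, 1925: 365 days.
Mar 1, 1925 → Mar 1, 1926: 365 days.
Mar 1, 1926 → Mar 1, 1927: 365 days.
Mar 1, 1927 → Mar 1, 1928: 366 days (Feb 29, 1928 is in that span).
Mar 1, 1928 → Mar 1, 1929: 365 days.
Mar 1, 1929 → Apr 1, 1929: 31 days (March has 31).
Apr 1, 1929 → May 1, 1929: 30 days (April has 30).
May 1, 1929 → Jun 1, 1929: 31 days (May has 31).
Jun 1, 1929 → Jul 1, 1929: 30 days (June has 30).
Jul 1, 1929 → Aug 1, 1929: 31 days (July has 31).
Aug 1, 1929 → Sep 1, 1929: 31 days (August has 31).
Sep 1, 1929 → Oct 1, 1929: 30 days (September has 30).
Oct 1, 1929 → Nov 1, 1929: 31 days (October has 31).
Nov 1, 1929 → Dec 1, 1929: 30 days (November has 30).
Dec 1, 1929 → Jan 1, 1930: 31 days (December has 31).
Jan 1, 1930 → Feb 1, 1930: 31 days (January has 31).
Feb 1, 1930 → Mar 1, 1930: 28 days (February has 28).
Mar 1, 1930 → Mar 5, 1930: 4 days.
Total: 6579 days.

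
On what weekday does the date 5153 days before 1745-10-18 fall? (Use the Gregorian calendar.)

Sunday

Oct 18, 1745 is a Monday.
5153 mod 7 = 1, so 5153 days before a Monday is Monday − 1 = Sunday.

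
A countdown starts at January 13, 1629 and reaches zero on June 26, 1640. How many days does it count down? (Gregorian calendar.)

4182

Jan 13, 1629 → Jan 13, 1630: 365 days.
Jan 13, 1630 → Jan 13, 1631: 365 days.
Jan 13, 1631 → Jan 13, 1632: 365 days.
Jan 13, 1632 → Jan 13, 1633: 366 days (Feb 29, 1632 is in that span).
Jan 13, 1633 → Jan 13, 1634: 365 days.
Jan 13, 1634 → Jan 13, 1635: 365 days.
Jan 13, 1635 → Jan 13, 1636: 365 days.
Jan 13, 1636 → Jan 13, 1637: 366 days (Feb 29, 1636 is in that span).
Jan 13, 1637 → Jan 13, 1638: 365 days.
Jan 13, 1638 → Jan 13, 1639: 365 days.
Jan 13, 1639 → Jan 13, 1640: 365 days.
Jan 13, 1640 → Feb 13, 1640: 31 days (January has 31).
Feb 13, 1640 → Mar 13, 1640: 29 days (February has 29).
Mar 13, 1640 → Apr 13, 1640: 31 days (March has 31).
Apr 13, 1640 → May 13, 1640: 30 days (April has 30).
May 13, 1640 → Jun 13, 1640: 31 days (May has 31).
Jun 13, 1640 → Jun 26, 1640: 13 days.
Total: 4182 days.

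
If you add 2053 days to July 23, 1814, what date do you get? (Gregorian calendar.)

March 6, 1820

+365 (one year) → Jul 23, 1815 (1688 left).
+366 (one year; includes Feb 29, 1816) → Jul 23, 1816 (1322 left).
+365 (one year) → Jul 23, 1817 (957 left).
+365 (one year) → Jul 23, 1818 (592 left).
+365 (one year) → Jul 23, 1819 (227 left).
Jul has 31 days: +9 → Aug 1, 1819 (218 left).
Aug has 31 days: +31 → Sep 1, 1819 (187 left).
Sep has 30 days: +30 → Oct 1, 1819 (157 left).
Oct has 31 days: +31 → Nov 1, 1819 (126 left).
Nov has 30 days: +30 → Dec 1, 1819 (96 left).
Dec has 31 days: +31 → Jan 1, 1820 (65 left).
Jan has 31 days: +31 → Feb 1, 1820 (34 left).
Feb has 29 days: +29 → Mar 1, 1820 (5 left).
+5 → Mar 6, 1820.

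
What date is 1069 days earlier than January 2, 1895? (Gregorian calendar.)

January 29, 1892

−365 (one year) → Jan 2, 1894 (704 left).
−365 (one year) → Jan 2, 1893 (339 left).
−2 → Dec 31, 1892 (end of Dec, 31 days; 337 left).
−31 → Nov 30, 1892 (end of Nov, 30 days; 306 left).
−30 → Oct 31, 1892 (end of Oct, 31 days; 276 left).
−31 → Sep 30, 1892 (end of Sep, 30 days; 245 left).
−30 → Aug 31, 1892 (end of Aug, 31 days; 215 left).
−31 → Jul 31, 1892 (end of Jul, 31 days; 184 left).
−31 → Jun 30, 1892 (end of Jun, 30 days; 153 left).
−30 → May 31, 1892 (end of May, 31 days; 123 left).
−31 → Apr 30, 1892 (end of Apr, 30 days; 92 left).
−30 → Mar 31, 1892 (end of Mar, 31 days; 62 left).
−31 → Feb 29, 1892 (end of Feb, 29 days; 31 left).
−29 → Jan 31, 1892 (end of Jan, 31 days; 2 left).
−2 → Jan 29, 1892.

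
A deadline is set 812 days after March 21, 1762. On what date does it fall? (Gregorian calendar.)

+365 (one year) → Mar 21, 1763 (447 left).
+366 (one year; includes Feb 29, 1764) → Mar 21, 1764 (81 left).
Mar has 31 days: +11 → Apr 1, 1764 (70 left).
Apr has 30 days: +30 → May 1, 1764 (40 left).
May has 31 days: +31 → Jun 1, 1764 (9 left).
+9 → Jun 10, 1764.

June 10, 1764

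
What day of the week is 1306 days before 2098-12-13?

First find the weekday of Dec 13, 2098. Doomsday rule: the anchor day for the 2000s is Tuesday. For year 98: 98÷12 = 8 r 2, and 2÷4 = 0, so 8+2+0 = 10.
Tuesday + 10 ≡ Friday — that's 2098's doomsday.
In December the doomsday date is Dec 12.
Dec 13 is 1 day after Dec 12; 1 mod 7 = 1, so Friday + 1 = Saturday.
1306 mod 7 = 4, so 1306 days before a Saturday is Saturday − 4 = Tuesday.

Tuesday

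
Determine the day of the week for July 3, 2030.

Wednesday

Doomsday rule: the anchor day for the 2000s is Tuesday. For year 30: 30÷12 = 2 r 6, and 6÷4 = 1, so 2+6+1 = 9.
Tuesday + 9 ≡ Thursday — that's 2030's doomsday.
In July the doomsday date is Jul 11.
Jul 3 is 8 days before Jul 11; 8 mod 7 = 1, so Thursday − 1 = Wednesday.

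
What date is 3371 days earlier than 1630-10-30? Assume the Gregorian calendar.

−365 (one year) → Oct 30, 1629 (3006 left).
−365 (one year) → Oct 30, 1628 (2641 left).
−366 (one year; includes Feb 29, 1628) → Oct 30, 1627 (2275 left).
−365 (one year) → Oct 30, 1626 (1910 left).
−365 (one year) → Oct 30, 1625 (1545 left).
−365 (one year) → Oct 30, 1624 (1180 left).
−366 (one year; includes Feb 29, 1624) → Oct 30, 1623 (814 left).
−365 (one year) → Oct 30, 1622 (449 left).
−365 (one year) → Oct 30, 1621 (84 left).
−30 → Sep 30, 1621 (end of Sep, 30 days; 54 left).
−30 → Aug 31, 1621 (end of Aug, 31 days; 24 left).
−24 → Aug 7, 1621.

August 7, 1621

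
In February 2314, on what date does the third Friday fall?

February 1, 2314 is a Sunday.
The first Friday is therefore February 6 (5 days later).
The third Friday is 6 + 2×7 = February 20.

February 20, 2314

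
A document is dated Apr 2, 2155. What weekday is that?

Wednesday

Doomsday rule: the anchor day for the 2100s is Sunday. For year 55: 55÷12 = 4 r 7, and 7÷4 = 1, so 4+7+1 = 12.
Sunday + 12 ≡ Friday — that's 2155's doomsday.
In April the doomsday date is Apr 4.
Apr 2 is 2 days before Apr 4; 2 mod 7 = 2, so Friday − 2 = Wednesday.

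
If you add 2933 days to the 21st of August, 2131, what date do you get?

September 1, 2139

+366 (one year; includes Feb 29, 2132) → Aug 21, 2132 (2567 left).
+365 (one year) → Aug 21, 2133 (2202 left).
+365 (one year) → Aug 21, 2134 (1837 left).
+365 (one year) → Aug 21, 2135 (1472 left).
+366 (one year; includes Feb 29, 2136) → Aug 21, 2136 (1106 left).
+365 (one year) → Aug 21, 2137 (741 left).
+365 (one year) → Aug 21, 2138 (376 left).
Aug has 31 days: +11 → Sep 1, 2138 (365 left).
Sep has 30 days: +30 → Oct 1, 2138 (335 left).
Oct has 31 days: +31 → Nov 1, 2138 (304 left).
Nov has 30 days: +30 → Dec 1, 2138 (274 left).
Dec has 31 days: +31 → Jan 1, 2139 (243 left).
Jan has 31 days: +31 → Feb 1, 2139 (212 left).
Feb has 28 days: +28 → Mar 1, 2139 (184 left).
Mar has 31 days: +31 → Apr 1, 2139 (153 left).
Apr has 30 days: +30 → May 1, 2139 (123 left).
May has 31 days: +31 → Jun 1, 2139 (92 left).
Jun has 30 days: +30 → Jul 1, 2139 (62 left).
Jul has 31 days: +31 → Aug 1, 2139 (31 left).
Aug has 31 days: +31 → Sep 1, 2139 (0 left).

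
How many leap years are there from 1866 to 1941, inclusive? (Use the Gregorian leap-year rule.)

18

Multiples of 4 in [1866,1941]: 19.
Of those, multiples of 100: 1 (not leap unless ÷400).
Multiples of 400: 0.
Leap years = 19 − 1 + 0 = 18.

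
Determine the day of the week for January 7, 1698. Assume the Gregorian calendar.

Tuesday

Doomsday rule: the anchor day for the 1600s is Tuesday. For year 98: 98÷12 = 8 r 2, and 2÷4 = 0, so 8+2+0 = 10.
Tuesday + 10 ≡ Friday — that's 1698's doomsday.
In January the doomsday date is Jan 3 (1698 is not a leap year).
Jan 7 is 4 days after Jan 3; 4 mod 7 = 4, so Friday + 4 = Tuesday.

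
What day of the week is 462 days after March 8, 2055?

Mar 8, 2055 is a Monday.
462 mod 7 = 0, so 462 days after a Monday is Monday + 0 = Monday.

Monday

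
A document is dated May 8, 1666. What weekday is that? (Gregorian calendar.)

Doomsday rule: the anchor day for the 1600s is Tuesday. For year 66: 66÷12 = 5 r 6, and 6÷4 = 1, so 5+6+1 = 12.
Tuesday + 12 ≡ Sunday — that's 1666's doomsday.
In May the doomsday date is May 9.
May 8 is 1 day before May 9; 1 mod 7 = 1, so Sunday − 1 = Saturday.

Saturday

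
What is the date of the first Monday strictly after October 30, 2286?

November 1, 2286

Oct 30, 2286 is a Saturday.
From Saturday to the next Monday is 2 days.
Oct 30, 2286 + 2 = Nov 1, 2286.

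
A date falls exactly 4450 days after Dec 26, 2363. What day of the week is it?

First find the weekday of Dec 26, 2363. Doomsday rule: the anchor day for the 2300s is Wednesday. For year 63: 63÷12 = 5 r 3, and 3÷4 = 0, so 5+3+0 = 8.
Wednesday + 8 ≡ Thursday — that's 2363's doomsday.
In December the doomsday date is Dec 12.
Dec 26 is 14 days after Dec 12; 14 mod 7 = 0, so Thursday + 0 = Thursday.
4450 mod 7 = 5, so 4450 days after a Thursday is Thursday + 5 = Tuesday.

Tuesday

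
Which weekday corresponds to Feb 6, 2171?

Doomsday rule: the anchor day for the 2100s is Sunday. For year 71: 71÷12 = 5 r 11, and 11÷4 = 2, so 5+11+2 = 18.
Sunday + 18 ≡ Thursday — that's 2171's doomsday.
In February the doomsday date is Feb 28 (2171 is not a leap year).
Feb 6 is 22 days before Feb 28; 22 mod 7 = 1, so Thursday − 1 = Wednesday.

Wednesday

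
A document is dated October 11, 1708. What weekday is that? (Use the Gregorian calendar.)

Doomsday rule: the anchor day for the 1700s is Sunday. For year 08: 8÷12 = 0 r 8, and 8÷4 = 2, so 0+8+2 = 10.
Sunday + 10 ≡ Wednesday — that's 1708's doomsday.
In October the doomsday date is Oct 10.
Oct 11 is 1 day after Oct 10; 1 mod 7 = 1, so Wednesday + 1 = Thursday.

Thursday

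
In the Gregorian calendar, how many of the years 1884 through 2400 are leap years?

126

Multiples of 4 in [1884,2400]: 130.
Of those, multiples of 100: 6 (not leap unless ÷400).
Multiples of 400: 2.
Leap years = 130 − 6 + 2 = 126.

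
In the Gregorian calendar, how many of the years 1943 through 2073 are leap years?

33

Multiples of 4 in [1943,2073]: 33.
Of those, multiples of 100: 1 (not leap unless ÷400).
Multiples of 400: 1.
Leap years = 33 − 1 + 1 = 33.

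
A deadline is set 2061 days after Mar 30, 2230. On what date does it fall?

November 20, 2235

+365 (one year) → Mar 30, 2231 (1696 left).
+366 (one year; includes Feb 29, 2232) → Mar 30, 2232 (1330 left).
+365 (one year) → Mar 30, 2233 (965 left).
+365 (one year) → Mar 30, 2234 (600 left).
+365 (one year) → Mar 30, 2235 (235 left).
Mar has 31 days: +2 → Apr 1, 2235 (233 left).
Apr has 30 days: +30 → May 1, 2235 (203 left).
May has 31 days: +31 → Jun 1, 2235 (172 left).
Jun has 30 days: +30 → Jul 1, 2235 (142 left).
Jul has 31 days: +31 → Aug 1, 2235 (111 left).
Aug has 31 days: +31 → Sep 1, 2235 (80 left).
Sep has 30 days: +30 → Oct 1, 2235 (50 left).
Oct has 31 days: +31 → Nov 1, 2235 (19 left).
+19 → Nov 20, 2235.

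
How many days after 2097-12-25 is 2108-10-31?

3962

Dec 25, 2097 → Dec 25, 2098: 365 days.
Dec 25, 2098 → Dec 25, 2099: 365 days.
Dec 25, 2099 → Dec 25, 2100: 365 days.
Dec 25, 2100 → Dec 25, 2101: 365 days.
Dec 25, 2101 → Dec 25, 2102: 365 days.
Dec 25, 2102 → Dec 25, 2103: 365 days.
Dec 25, 2103 → Dec 25, 2104: 366 days (Feb 29, 2104 is in that span).
Dec 25, 2104 → Dec 25, 2105: 365 days.
Dec 25, 2105 → Dec 25, 2106: 365 days.
Dec 25, 2106 → Dec 25, 2107: 365 days.
Dec 25, 2107 → Jan 25, 2108: 31 days (December has 31).
Jan 25, 2108 → Feb 25, 2108: 31 days (January has 31).
Feb 25, 2108 → Mar 25, 2108: 29 days (February has 29).
Mar 25, 2108 → Apr 25, 2108: 31 days (March has 31).
Apr 25, 2108 → May 25, 2108: 30 days (April has 30).
May 25, 2108 → Jun 25, 2108: 31 days (May has 31).
Jun 25, 2108 → Jul 25, 2108: 30 days (June has 30).
Jul 25, 2108 → Aug 25, 2108: 31 days (July has 31).
Aug 25, 2108 → Sep 25, 2108: 31 days (August has 31).
Sep 25, 2108 → Oct 25, 2108: 30 days (September has 30).
Oct 25, 2108 → Oct 31, 2108: 6 days.
Total: 3962 days.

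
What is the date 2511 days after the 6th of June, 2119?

+366 (one year; includes Feb 29, 2120) → Jun 6, 2120 (2145 left).
+365 (one year) → Jun 6, 2121 (1780 left).
+365 (one year) → Jun 6, 2122 (1415 left).
+365 (one year) → Jun 6, 2123 (1050 left).
+366 (one year; includes Feb 29, 2124) → Jun 6, 2124 (684 left).
+365 (one year) → Jun 6, 2125 (319 left).
Jun has 30 days: +25 → Jul 1, 2125 (294 left).
Jul has 31 days: +31 → Aug 1, 2125 (263 left).
Aug has 31 days: +31 → Sep 1, 2125 (232 left).
Sep has 30 days: +30 → Oct 1, 2125 (202 left).
Oct has 31 days: +31 → Nov 1, 2125 (171 left).
Nov has 30 days: +30 → Dec 1, 2125 (141 left).
Dec has 31 days: +31 → Jan 1, 2126 (110 left).
Jan has 31 days: +31 → Feb 1, 2126 (79 left).
Feb has 28 days: +28 → Mar 1, 2126 (51 left).
Mar has 31 days: +31 → Apr 1, 2126 (20 left).
+20 → Apr 21, 2126.

April 21, 2126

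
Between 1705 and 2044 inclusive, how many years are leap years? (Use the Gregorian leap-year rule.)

83

Multiples of 4 in [1705,2044]: 85.
Of those, multiples of 100: 3 (not leap unless ÷400).
Multiples of 400: 1.
Leap years = 85 − 3 + 1 = 83.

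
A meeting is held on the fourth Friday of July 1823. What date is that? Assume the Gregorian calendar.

July 25, 1823

July 1, 1823 is a Tuesday.
The first Friday is therefore July 4 (3 days later).
The fourth Friday is 4 + 3×7 = July 25.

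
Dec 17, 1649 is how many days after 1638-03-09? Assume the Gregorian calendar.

4301

Mar 9, 1638 → Mar 9, 1639: 365 days.
Mar 9, 1639 → Mar 9, 1640: 366 days (Feb 29, 1640 is in that span).
Mar 9, 1640 → Mar 9, 1641: 365 days.
Mar 9, 1641 → Mar 9, 1642: 365 days.
Mar 9, 1642 → Mar 9, 1643: 365 days.
Mar 9, 1643 → Mar 9, 1644: 366 days (Feb 29, 1644 is in that span).
Mar 9, 1644 → Mar 9, 1645: 365 days.
Mar 9, 1645 → Mar 9, 1646: 365 days.
Mar 9, 1646 → Mar 9, 1647: 365 days.
Mar 9, 1647 → Mar 9, 1648: 366 days (Feb 29, 1648 is in that span).
Mar 9, 1648 → Mar 9, 1649: 365 days.
Mar 9, 1649 → Apr 9, 1649: 31 days (March has 31).
Apr 9, 1649 → May 9, 1649: 30 days (April has 30).
May 9, 1649 → Jun 9, 1649: 31 days (May has 31).
Jun 9, 1649 → Jul 9, 1649: 30 days (June has 30).
Jul 9, 1649 → Aug 9, 1649: 31 days (July has 31).
Aug 9, 1649 → Sep 9, 1649: 31 days (August has 31).
Sep 9, 1649 → Oct 9, 1649: 30 days (September has 30).
Oct 9, 1649 → Nov 9, 1649: 31 days (October has 31).
Nov 9, 1649 → Dec 9, 1649: 30 days (November has 30).
Dec 9, 1649 → Dec 17, 1649: 8 days.
Total: 4301 days.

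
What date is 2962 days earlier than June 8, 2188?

April 29, 2180

−366 (one year; includes Feb 29, 2188) → Jun 8, 2187 (2596 left).
−365 (one year) → Jun 8, 2186 (2231 left).
−365 (one year) → Jun 8, 2185 (1866 left).
−365 (one year) → Jun 8, 2184 (1501 left).
−366 (one year; includes Feb 29, 2184) → Jun 8, 2183 (1135 left).
−365 (one year) → Jun 8, 2182 (770 left).
−365 (one year) → Jun 8, 2181 (405 left).
−365 (one year) → Jun 8, 2180 (40 left).
−8 → May 31, 2180 (end of May, 31 days; 32 left).
−31 → Apr 30, 2180 (end of Apr, 30 days; 1 left).
−1 → Apr 29, 2180.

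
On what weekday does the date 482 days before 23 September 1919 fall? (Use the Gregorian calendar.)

First find the weekday of Sep 23, 1919. Doomsday rule: the anchor day for the 1900s is Wednesday. For year 19: 19÷12 = 1 r 7, and 7÷4 = 1, so 1+7+1 = 9.
Wednesday + 9 ≡ Friday — that's 1919's doomsday.
In September the doomsday date is Sep 5.
Sep 23 is 18 days after Sep 5; 18 mod 7 = 4, so Friday + 4 = Tuesday.
482 mod 7 = 6, so 482 days before a Tuesday is Tuesday − 6 = Wednesday.

Wednesday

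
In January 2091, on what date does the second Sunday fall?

January 1, 2091 is a Monday.
The first Sunday is therefore January 7 (6 days later).
The second Sunday is 7 + 1×7 = January 14.

January 14, 2091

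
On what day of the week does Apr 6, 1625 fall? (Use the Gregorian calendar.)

Sunday

Doomsday rule: the anchor day for the 1600s is Tuesday. For year 25: 25÷12 = 2 r 1, and 1÷4 = 0, so 2+1+0 = 3.
Tuesday + 3 ≡ Friday — that's 1625's doomsday.
In April the doomsday date is Apr 4.
Apr 6 is 2 days after Apr 4; 2 mod 7 = 2, so Friday + 2 = Sunday.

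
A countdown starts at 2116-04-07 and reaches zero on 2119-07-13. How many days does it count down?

1192

Apr 7, 2116 → Apr 7, 2117: 365 days.
Apr 7, 2117 → Apr 7, 2118: 365 days.
Apr 7, 2118 → Apr 7, 2119: 365 days.
Apr 7, 2119 → May 7, 2119: 30 days (April has 30).
May 7, 2119 → Jun 7, 2119: 31 days (May has 31).
Jun 7, 2119 → Jul 7, 2119: 30 days (June has 30).
Jul 7, 2119 → Jul 13, 2119: 6 days.
Total: 1192 days.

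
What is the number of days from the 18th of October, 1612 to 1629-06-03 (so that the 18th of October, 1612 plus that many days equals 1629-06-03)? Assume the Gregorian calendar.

6072

Oct 18, 1612 → Oct 18, 1613: 365 days.
Oct 18, 1613 → Oct 18, 1614: 365 days.
Oct 18, 1614 → Oct 18, 1615: 365 days.
Oct 18, 1615 → Oct 18, 1616: 366 days (Feb 29, 1616 is in that span).
Oct 18, 1616 → Oct 18, 1617: 365 days.
Oct 18, 1617 → Oct 18, 1618: 365 days.
Oct 18, 1618 → Oct 18, 1619: 365 days.
Oct 18, 1619 → Oct 18, 1620: 366 days (Feb 29, 1620 is in that span).
Oct 18, 1620 → Oct 18, 1621: 365 days.
Oct 18, 1621 → Oct 18, 1622: 365 days.
Oct 18, 1622 → Oct 18, 1623: 365 days.
Oct 18, 1623 → Oct 18, 1624: 366 days (Feb 29, 1624 is in that span).
Oct 18, 1624 → Oct 18, 1625: 365 days.
Oct 18, 1625 → Oct 18, 1626: 365 days.
Oct 18, 1626 → Oct 18, 1627: 365 days.
Oct 18, 1627 → Oct 18, 1628: 366 days (Feb 29, 1628 is in that span).
Oct 18, 1628 → Nov 18, 1628: 31 days (October has 31).
Nov 18, 1628 → Dec 18, 1628: 30 days (November has 30).
Dec 18, 1628 → Jan 18, 1629: 31 days (December has 31).
Jan 18, 1629 → Feb 18, 1629: 31 days (January has 31).
Feb 18, 1629 → Mar 18, 1629: 28 days (February has 28).
Mar 18, 1629 → Apr 18, 1629: 31 days (March has 31).
Apr 18, 1629 → May 18, 1629: 30 days (April has 30).
May 18, 1629 → Jun 3, 1629: 16 days.
Total: 6072 days.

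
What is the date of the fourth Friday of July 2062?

July 1, 2062 is a Saturday.
The first Friday is therefore July 7 (6 days later).
The fourth Friday is 7 + 3×7 = July 28.

July 28, 2062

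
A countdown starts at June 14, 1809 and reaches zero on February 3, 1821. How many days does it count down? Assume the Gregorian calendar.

4252

Jun 14, 1809 → Jun 14, 1810: 365 days.
Jun 14, 1810 → Jun 14, 1811: 365 days.
Jun 14, 1811 → Jun 14, 1812: 366 days (Feb 29, 1812 is in that span).
Jun 14, 1812 → Jun 14, 1813: 365 days.
Jun 14, 1813 → Jun 14, 1814: 365 days.
Jun 14, 1814 → Jun 14, 1815: 365 days.
Jun 14, 1815 → Jun 14, 1816: 366 days (Feb 29, 1816 is in that span).
Jun 14, 1816 → Jun 14, 1817: 365 days.
Jun 14, 1817 → Jun 14, 1818: 365 days.
Jun 14, 1818 → Jun 14, 1819: 365 days.
Jun 14, 1819 → Jun 14, 1820: 366 days (Feb 29, 1820 is in that span).
Jun 14, 1820 → Jul 14, 1820: 30 days (June has 30).
Jul 14, 1820 → Aug 14, 1820: 31 days (July has 31).
Aug 14, 1820 → Sep 14, 1820: 31 days (August has 31).
Sep 14, 1820 → Oct 14, 1820: 30 days (September has 30).
Oct 14, 1820 → Nov 14, 1820: 31 days (October has 31).
Nov 14, 1820 → Dec 14, 1820: 30 days (November has 30).
Dec 14, 1820 → Jan 14, 1821: 31 days (December has 31).
Jan 14, 1821 → Feb 3, 1821: 20 days.
Total: 4252 days.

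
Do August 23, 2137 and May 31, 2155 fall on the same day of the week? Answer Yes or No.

From Aug 23, 2137 to May 31, 2155 is 6490 days.
6490 mod 7 = 1, so they are different weekdays.
(Aug 23, 2137 is a Friday; May 31, 2155 is a Saturday.)

No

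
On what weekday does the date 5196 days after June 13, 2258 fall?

Tuesday

First find the weekday of Jun 13, 2258. Doomsday rule: the anchor day for the 2200s is Friday. For year 58: 58÷12 = 4 r 10, and 10÷4 = 2, so 4+10+2 = 16.
Friday + 16 ≡ Sunday — that's 2258's doomsday.
In June the doomsday date is Jun 6.
Jun 13 is 7 days after Jun 6; 7 mod 7 = 0, so Sunday + 0 = Sunday.
5196 mod 7 = 2, so 5196 days after a Sunday is Sunday + 2 = Tuesday.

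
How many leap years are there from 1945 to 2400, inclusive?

Multiples of 4 in [1945,2400]: 114.
Of those, multiples of 100: 5 (not leap unless ÷400).
Multiples of 400: 2.
Leap years = 114 − 5 + 2 = 111.

111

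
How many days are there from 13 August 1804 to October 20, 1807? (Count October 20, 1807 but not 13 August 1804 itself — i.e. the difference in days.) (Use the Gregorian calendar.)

Aug 13, 1804 → Aug 13, 1805: 365 days.
Aug 13, 1805 → Aug 13, 1806: 365 days.
Aug 13, 1806 → Aug 13, 1807: 365 days.
Aug 13, 1807 → Sep 13, 1807: 31 days (August has 31).
Sep 13, 1807 → Oct 13, 1807: 30 days (September has 30).
Oct 13, 1807 → Oct 20, 1807: 7 days.
Total: 1163 days.

1163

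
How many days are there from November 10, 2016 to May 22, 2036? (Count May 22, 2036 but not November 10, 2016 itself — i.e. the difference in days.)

7133

Nov 10, 2016 → Nov 10, 2017: 365 days.
Nov 10, 2017 → Nov 10, 2018: 365 days.
Nov 10, 2018 → Nov 10, 2019: 365 days.
Nov 10, 2019 → Nov 10, 2020: 366 days (Feb 29, 2020 is in that span).
Nov 10, 2020 → Nov 10, 2021: 365 days.
Nov 10, 2021 → Nov 10, 2022: 365 days.
Nov 10, 2022 → Nov 10, 2023: 365 days.
Nov 10, 2023 → Nov 10, 2024: 366 days (Feb 29, 2024 is in that span).
Nov 10, 2024 → Nov 10, 2025: 365 days.
Nov 10, 2025 → Nov 10, 2026: 365 days.
Nov 10, 2026 → Nov 10, 2027: 365 days.
Nov 10, 2027 → Nov 10, 2028: 366 days (Feb 29, 2028 is in that span).
Nov 10, 2028 → Nov 10, 2029: 365 days.
Nov 10, 2029 → Nov 10, 2030: 365 days.
Nov 10, 2030 → Nov 10, 2031: 365 days.
Nov 10, 2031 → Nov 10, 2032: 366 days (Feb 29, 2032 is in that span).
Nov 10, 2032 → Nov 10, 2033: 365 days.
Nov 10, 2033 → Nov 10, 2034: 365 days.
Nov 10, 2034 → Nov 10, 2035: 365 days.
Nov 10, 2035 → Dec 10, 2035: 30 days (November has 30).
Dec 10, 2035 → Jan 10, 2036: 31 days (December has 31).
Jan 10, 2036 → Feb 10, 2036: 31 days (January has 31).
Feb 10, 2036 → Mar 10, 2036: 29 days (February has 29).
Mar 10, 2036 → Apr 10, 2036: 31 days (March has 31).
Apr 10, 2036 → May 10, 2036: 30 days (April has 30).
May 10, 2036 → May 22, 2036: 12 days.
Total: 7133 days.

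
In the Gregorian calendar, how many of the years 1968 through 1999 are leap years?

8

Multiples of 4 in [1968,1999]: 8.
Of those, multiples of 100: 0 (not leap unless ÷400).
Multiples of 400: 0.
Leap years = 8 − 0 + 0 = 8.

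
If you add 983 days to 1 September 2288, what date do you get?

May 12, 2291

+365 (one year) → Sep 1, 2289 (618 left).
+365 (one year) → Sep 1, 2290 (253 left).
Sep has 30 days: +30 → Oct 1, 2290 (223 left).
Oct has 31 days: +31 → Nov 1, 2290 (192 left).
Nov has 30 days: +30 → Dec 1, 2290 (162 left).
Dec has 31 days: +31 → Jan 1, 2291 (131 left).
Jan has 31 days: +31 → Feb 1, 2291 (100 left).
Feb has 28 days: +28 → Mar 1, 2291 (72 left).
Mar has 31 days: +31 → Apr 1, 2291 (41 left).
Apr has 30 days: +30 → May 1, 2291 (11 left).
+11 → May 12, 2291.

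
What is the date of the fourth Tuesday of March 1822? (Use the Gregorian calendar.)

March 26, 1822

March 1, 1822 is a Friday.
The first Tuesday is therefore March 5 (4 days later).
The fourth Tuesday is 5 + 3×7 = March 26.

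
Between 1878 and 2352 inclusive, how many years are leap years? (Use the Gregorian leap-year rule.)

Multiples of 4 in [1878,2352]: 119.
Of those, multiples of 100: 5 (not leap unless ÷400).
Multiples of 400: 1.
Leap years = 119 − 5 + 1 = 115.

115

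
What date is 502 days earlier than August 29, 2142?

−365 (one year) → Aug 29, 2141 (137 left).
−29 → Jul 31, 2141 (end of Jul, 31 days; 108 left).
−31 → Jun 30, 2141 (end of Jun, 30 days; 77 left).
−30 → May 31, 2141 (end of May, 31 days; 47 left).
−31 → Apr 30, 2141 (end of Apr, 30 days; 16 left).
−16 → Apr 14, 2141.

April 14, 2141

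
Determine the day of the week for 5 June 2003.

Thursday

Doomsday rule: the anchor day for the 2000s is Tuesday. For year 03: 3÷12 = 0 r 3, and 3÷4 = 0, so 0+3+0 = 3.
Tuesday + 3 ≡ Friday — that's 2003's doomsday.
In June the doomsday date is Jun 6.
Jun 5 is 1 day before Jun 6; 1 mod 7 = 1, so Friday − 1 = Thursday.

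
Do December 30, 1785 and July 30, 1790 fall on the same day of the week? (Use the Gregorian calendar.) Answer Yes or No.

Yes

From Dec 30, 1785 to Jul 30, 1790 is 1673 days.
1673 mod 7 = 0, so they are the same weekday.
(Dec 30, 1785 is a Friday; Jul 30, 1790 is a Friday.)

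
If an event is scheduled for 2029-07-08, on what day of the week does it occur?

January 1, 2029 is a Monday.
Jan 1, 2029 → Feb 1, 2029: 31 days (January has 31).
Feb 1, 2029 → Mar 1, 2029: 28 days (February has 28).
Mar 1, 2029 → Apr 1, 2029: 31 days (March has 31).
Apr 1, 2029 → May 1, 2029: 30 days (April has 30).
May 1, 2029 → Jun 1, 2029: 31 days (May has 31).
Jun 1, 2029 → Jul 1, 2029: 30 days (June has 30).
Jul 1, 2029 → Jul 8, 2029: 7 days.
Total: 188 days.
188 mod 7 = 6, so Monday + 6 = Sunday.

Sunday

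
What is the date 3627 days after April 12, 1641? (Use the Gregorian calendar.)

+365 (one year) → Apr 12, 1642 (3262 left).
+365 (one year) → Apr 12, 1643 (2897 left).
+366 (one year; includes Feb 29, 1644) → Apr 12, 1644 (2531 left).
+365 (one year) → Apr 12, 1645 (2166 left).
+365 (one year) → Apr 12, 1646 (1801 left).
+365 (one year) → Apr 12, 1647 (1436 left).
+366 (one year; includes Feb 29, 1648) → Apr 12, 1648 (1070 left).
+365 (one year) → Apr 12, 1649 (705 left).
+365 (one year) → Apr 12, 1650 (340 left).
Apr has 30 days: +19 → May 1, 1650 (321 left).
May has 31 days: +31 → Jun 1, 1650 (290 left).
Jun has 30 days: +30 → Jul 1, 1650 (260 left).
Jul has 31 days: +31 → Aug 1, 1650 (229 left).
Aug has 31 days: +31 → Sep 1, 1650 (198 left).
Sep has 30 days: +30 → Oct 1, 1650 (168 left).
Oct has 31 days: +31 → Nov 1, 1650 (137 left).
Nov has 30 days: +30 → Dec 1, 1650 (107 left).
Dec has 31 days: +31 → Jan 1, 1651 (76 left).
Jan has 31 days: +31 → Feb 1, 1651 (45 left).
Feb has 28 days: +28 → Mar 1, 1651 (17 left).
+17 → Mar 18, 1651.

March 18, 1651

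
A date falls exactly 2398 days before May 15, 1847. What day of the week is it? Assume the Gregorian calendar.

Tuesday

May 15, 1847 is a Saturday.
2398 mod 7 = 4, so 2398 days before a Saturday is Saturday − 4 = Tuesday.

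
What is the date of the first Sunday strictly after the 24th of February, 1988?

Feb 24, 1988 is a Wednesday.
From Wednesday to the next Sunday is 4 days.
Feb 24, 1988 + 4 = Feb 28, 1988.

February 28, 1988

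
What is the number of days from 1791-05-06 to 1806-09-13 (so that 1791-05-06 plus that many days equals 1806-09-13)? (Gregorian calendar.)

May 6, 1791 → May 6, 1792: 366 days (Feb 29, 1792 is in that span).
May 6, 1792 → May 6, 1793: 365 days.
May 6, 1793 → May 6, 1794: 365 days.
May 6, 1794 → May 6, 1795: 365 days.
May 6, 1795 → May 6, 1796: 366 days (Feb 29, 1796 is in that span).
May 6, 1796 → May 6, 1797: 365 days.
May 6, 1797 → May 6, 1798: 365 days.
May 6, 1798 → May 6, 1799: 365 days.
May 6, 1799 → May 6, 1800: 365 days.
May 6, 1800 → May 6, 1801: 365 days.
May 6, 1801 → May 6, 1802: 365 days.
May 6, 1802 → May 6, 1803: 365 days.
May 6, 1803 → May 6, 1804: 366 days (Feb 29, 1804 is in that span).
May 6, 1804 → May 6, 1805: 365 days.
May 6, 1805 → May 6, 1806: 365 days.
May 6, 1806 → Jun 6, 1806: 31 days (May has 31).
Jun 6, 1806 → Jul 6, 1806: 30 days (June has 30).
Jul 6, 1806 → Aug 6, 1806: 31 days (July has 31).
Aug 6, 1806 → Sep 6, 1806: 31 days (August has 31).
Sep 6, 1806 → Sep 13, 1806: 7 days.
Total: 5608 days.

5608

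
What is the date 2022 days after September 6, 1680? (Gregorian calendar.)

March 21, 1686

+365 (one year) → Sep 6, 1681 (1657 left).
+365 (one year) → Sep 6, 1682 (1292 left).
+365 (one year) → Sep 6, 1683 (927 left).
+366 (one year; includes Feb 29, 1684) → Sep 6, 1684 (561 left).
+365 (one year) → Sep 6, 1685 (196 left).
Sep has 30 days: +25 → Oct 1, 1685 (171 left).
Oct has 31 days: +31 → Nov 1, 1685 (140 left).
Nov has 30 days: +30 → Dec 1, 1685 (110 left).
Dec has 31 days: +31 → Jan 1, 1686 (79 left).
Jan has 31 days: +31 → Feb 1, 1686 (48 left).
Feb has 28 days: +28 → Mar 1, 1686 (20 left).
+20 → Mar 21, 1686.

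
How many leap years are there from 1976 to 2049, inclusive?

Multiples of 4 in [1976,2049]: 19.
Of those, multiples of 100: 1 (not leap unless ÷400).
Multiples of 400: 1.
Leap years = 19 − 1 + 1 = 19.

19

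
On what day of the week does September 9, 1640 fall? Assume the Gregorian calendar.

Doomsday rule: the anchor day for the 1600s is Tuesday. For year 40: 40÷12 = 3 r 4, and 4÷4 = 1, so 3+4+1 = 8.
Tuesday + 8 ≡ Wednesday — that's 1640's doomsday.
In September the doomsday date is Sep 5.
Sep 9 is 4 days after Sep 5; 4 mod 7 = 4, so Wednesday + 4 = Sunday.

Sunday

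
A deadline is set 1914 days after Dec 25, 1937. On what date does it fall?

+365 (one year) → Dec 25, 1938 (1549 left).
+365 (one year) → Dec 25, 1939 (1184 left).
+366 (one year; includes Feb 29, 1940) → Dec 25, 1940 (818 left).
+365 (one year) → Dec 25, 1941 (453 left).
+365 (one year) → Dec 25, 1942 (88 left).
Dec has 31 days: +7 → Jan 1, 1943 (81 left).
Jan has 31 days: +31 → Feb 1, 1943 (50 left).
Feb has 28 days: +28 → Mar 1, 1943 (22 left).
+22 → Mar 23, 1943.

March 23, 1943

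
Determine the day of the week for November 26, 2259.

Saturday

Doomsday rule: the anchor day for the 2200s is Friday. For year 59: 59÷12 = 4 r 11, and 11÷4 = 2, so 4+11+2 = 17.
Friday + 17 ≡ Monday — that's 2259's doomsday.
In November the doomsday date is Nov 7.
Nov 26 is 19 days after Nov 7; 19 mod 7 = 5, so Monday + 5 = Saturday.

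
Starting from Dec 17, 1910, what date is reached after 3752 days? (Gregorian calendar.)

+365 (one year) → Dec 17, 1911 (3387 left).
+366 (one year; includes Feb 29, 1912) → Dec 17, 1912 (3021 left).
+365 (one year) → Dec 17, 1913 (2656 left).
+365 (one year) → Dec 17, 1914 (2291 left).
+365 (one year) → Dec 17, 1915 (1926 left).
+366 (one year; includes Feb 29, 1916) → Dec 17, 1916 (1560 left).
+365 (one year) → Dec 17, 1917 (1195 left).
+365 (one year) → Dec 17, 1918 (830 left).
+365 (one year) → Dec 17, 1919 (465 left).
+366 (one year; includes Feb 29, 1920) → Dec 17, 1920 (99 left).
Dec has 31 days: +15 → Jan 1, 1921 (84 left).
Jan has 31 days: +31 → Feb 1, 1921 (53 left).
Feb has 28 days: +28 → Mar 1, 1921 (25 left).
+25 → Mar 26, 1921.

March 26, 1921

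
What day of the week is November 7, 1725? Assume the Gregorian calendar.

Wednesday

Doomsday rule: the anchor day for the 1700s is Sunday. For year 25: 25÷12 = 2 r 1, and 1÷4 = 0, so 2+1+0 = 3.
Sunday + 3 ≡ Wednesday — that's 1725's doomsday.
In November the doomsday date is Nov 7.
Nov 7 is the doomsday itself: Wednesday.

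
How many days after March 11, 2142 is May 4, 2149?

Mar 11, 2142 → Mar 11, 2143: 365 days.
Mar 11, 2143 → Mar 11, 2144: 366 days (Feb 29, 2144 is in that span).
Mar 11, 2144 → Mar 11, 2145: 365 days.
Mar 11, 2145 → Mar 11, 2146: 365 days.
Mar 11, 2146 → Mar 11, 2147: 365 days.
Mar 11, 2147 → Mar 11, 2148: 366 days (Feb 29, 2148 is in that span).
Mar 11, 2148 → Mar 11, 2149: 365 days.
Mar 11, 2149 → Apr 11, 2149: 31 days (March has 31).
Apr 11, 2149 → May 4, 2149: 23 days.
Total: 2611 days.

2611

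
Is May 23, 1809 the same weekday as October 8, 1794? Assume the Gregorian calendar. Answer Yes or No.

From Oct 8, 1794 to May 23, 1809 is 5340 days.
5340 mod 7 = 6, so they are different weekdays.
(Oct 8, 1794 is a Wednesday; May 23, 1809 is a Tuesday.)

No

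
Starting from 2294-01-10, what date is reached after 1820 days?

+365 (one year) → Jan 10, 2295 (1455 left).
+365 (one year) → Jan 10, 2296 (1090 left).
+366 (one year; includes Feb 29, 2296) → Jan 10, 2297 (724 left).
+365 (one year) → Jan 10, 2298 (359 left).
Jan has 31 days: +22 → Feb 1, 2298 (337 left).
Feb has 28 days: +28 → Mar 1, 2298 (309 left).
Mar has 31 days: +31 → Apr 1, 2298 (278 left).
Apr has 30 days: +30 → May 1, 2298 (248 left).
May has 31 days: +31 → Jun 1, 2298 (217 left).
Jun has 30 days: +30 → Jul 1, 2298 (187 left).
Jul has 31 days: +31 → Aug 1, 2298 (156 left).
Aug has 31 days: +31 → Sep 1, 2298 (125 left).
Sep has 30 days: +30 → Oct 1, 2298 (95 left).
Oct has 31 days: +31 → Nov 1, 2298 (64 left).
Nov has 30 days: +30 → Dec 1, 2298 (34 left).
Dec has 31 days: +31 → Jan 1, 2299 (3 left).
+3 → Jan 4, 2299.

January 4, 2299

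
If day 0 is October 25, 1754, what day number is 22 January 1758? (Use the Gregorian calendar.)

Oct 25, 1754 → Oct 25, 1755: 365 days.
Oct 25, 1755 → Oct 25, 1756: 366 days (Feb 29, 1756 is in that span).
Oct 25, 1756 → Oct 25, 1757: 365 days.
Oct 25, 1757 → Nov 25, 1757: 31 days (October has 31).
Nov 25, 1757 → Dec 25, 1757: 30 days (November has 30).
Dec 25, 1757 → Jan 22, 1758: 28 days.
Total: 1185 days.

1185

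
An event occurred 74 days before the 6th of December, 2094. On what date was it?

September 23, 2094

−6 → Nov 30, 2094 (end of Nov, 30 days; 68 left).
−30 → Oct 31, 2094 (end of Oct, 31 days; 38 left).
−31 → Sep 30, 2094 (end of Sep, 30 days; 7 left).
−7 → Sep 23, 2094.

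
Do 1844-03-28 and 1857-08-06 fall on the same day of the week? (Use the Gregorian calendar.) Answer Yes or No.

From Mar 28, 1844 to Aug 6, 1857 is 4879 days.
4879 mod 7 = 0, so they are the same weekday.
(Mar 28, 1844 is a Thursday; Aug 6, 1857 is a Thursday.)

Yes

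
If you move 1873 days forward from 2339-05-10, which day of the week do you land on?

First find the weekday of May 10, 2339. Doomsday rule: the anchor day for the 2300s is Wednesday. For year 39: 39÷12 = 3 r 3, and 3÷4 = 0, so 3+3+0 = 6.
Wednesday + 6 ≡ Tuesday — that's 2339's doomsday.
In May the doomsday date is May 9.
May 10 is 1 day after May 9; 1 mod 7 = 1, so Tuesday + 1 = Wednesday.
1873 mod 7 = 4, so 1873 days after a Wednesday is Wednesday + 4 = Sunday.

Sunday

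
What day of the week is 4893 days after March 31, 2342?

Mar 31, 2342 is a Tuesday.
4893 mod 7 = 0, so 4893 days after a Tuesday is Tuesday + 0 = Tuesday.

Tuesday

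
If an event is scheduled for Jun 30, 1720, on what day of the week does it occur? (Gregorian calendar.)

Sunday

Doomsday rule: the anchor day for the 1700s is Sunday. For year 20: 20÷12 = 1 r 8, and 8÷4 = 2, so 1+8+2 = 11.
Sunday + 11 ≡ Thursday — that's 1720's doomsday.
In June the doomsday date is Jun 6.
Jun 30 is 24 days after Jun 6; 24 mod 7 = 3, so Thursday + 3 = Sunday.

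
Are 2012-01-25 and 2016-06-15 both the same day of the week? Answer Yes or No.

From Jan 25, 2012 to Jun 15, 2016 is 1603 days.
1603 mod 7 = 0, so they are the same weekday.
(Jan 25, 2012 is a Wednesday; Jun 15, 2016 is a Wednesday.)

Yes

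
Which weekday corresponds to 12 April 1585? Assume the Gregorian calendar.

Friday

Doomsday rule: the anchor day for the 1500s is Wednesday. For year 85: 85÷12 = 7 r 1, and 1÷4 = 0, so 7+1+0 = 8.
Wednesday + 8 ≡ Thursday — that's 1585's doomsday.
In April the doomsday date is Apr 4.
Apr 12 is 8 days after Apr 4; 8 mod 7 = 1, so Thursday + 1 = Friday.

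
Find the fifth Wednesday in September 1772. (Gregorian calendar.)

September 1, 1772 is a Tuesday.
The first Wednesday is therefore September 2 (1 days later).
The fifth Wednesday is 2 + 4×7 = September 30.

September 30, 1772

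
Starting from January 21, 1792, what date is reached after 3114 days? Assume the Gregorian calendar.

+366 (one year; includes Feb 29, 1792) → Jan 21, 1793 (2748 left).
+365 (one year) → Jan 21, 1794 (2383 left).
+365 (one year) → Jan 21, 1795 (2018 left).
+365 (one year) → Jan 21, 1796 (1653 left).
+366 (one year; includes Feb 29, 1796) → Jan 21, 1797 (1287 left).
+365 (one year) → Jan 21, 1798 (922 left).
+365 (one year) → Jan 21, 1799 (557 left).
+365 (one year) → Jan 21, 1800 (192 left).
Jan has 31 days: +11 → Feb 1, 1800 (181 left).
Feb has 28 days: +28 → Mar 1, 1800 (153 left).
Mar has 31 days: +31 → Apr 1, 1800 (122 left).
Apr has 30 days: +30 → May 1, 1800 (92 left).
May has 31 days: +31 → Jun 1, 1800 (61 left).
Jun has 30 days: +30 → Jul 1, 1800 (31 left).
Jul has 31 days: +31 → Aug 1, 1800 (0 left).

August 1, 1800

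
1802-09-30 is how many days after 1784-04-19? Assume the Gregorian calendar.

Apr 19, 1784 → Apr 19, 1785: 365 days.
Apr 19, 1785 → Apr 19, 1786: 365 days.
Apr 19, 1786 → Apr 19, 1787: 365 days.
Apr 19, 1787 → Apr 19, 1788: 366 days (Feb 29, 1788 is in that span).
Apr 19, 1788 → Apr 19, 1789: 365 days.
Apr 19, 1789 → Apr 19, 1790: 365 days.
Apr 19, 1790 → Apr 19, 1791: 365 days.
Apr 19, 1791 → Apr 19, 1792: 366 days (Feb 29, 1792 is in that span).
Apr 19, 1792 → Apr 19, 1793: 365 days.
Apr 19, 1793 → Apr 19, 1794: 365 days.
Apr 19, 1794 → Apr 19, 1795: 365 days.
Apr 19, 1795 → Apr 19, 1796: 366 days (Feb 29, 1796 is in that span).
Apr 19, 1796 → Apr 19, 1797: 365 days.
Apr 19, 1797 → Apr 19, 1798: 365 days.
Apr 19, 1798 → Apr 19, 1799: 365 days.
Apr 19, 1799 → Apr 19, 1800: 365 days.
Apr 19, 1800 → Apr 19, 1801: 365 days.
Apr 19, 1801 → Apr 19, 1802: 365 days.
Apr 19, 1802 → May 19, 1802: 30 days (April has 30).
May 19, 1802 → Jun 19, 1802: 31 days (May has 31).
Jun 19, 1802 → Jul 19, 1802: 30 days (June has 30).
Jul 19, 1802 → Aug 19, 1802: 31 days (July has 31).
Aug 19, 1802 → Sep 19, 1802: 31 days (August has 31).
Sep 19, 1802 → Sep 30, 1802: 11 days.
Total: 6737 days.

6737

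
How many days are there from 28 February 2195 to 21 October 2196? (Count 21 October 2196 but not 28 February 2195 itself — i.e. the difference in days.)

Feb 28, 2195 → Feb 28, 2196: 365 days.
Feb 28, 2196 → Mar 28, 2196: 29 days (February has 29).
Mar 28, 2196 → Apr 28, 2196: 31 days (March has 31).
Apr 28, 2196 → May 28, 2196: 30 days (April has 30).
May 28, 2196 → Jun 28, 2196: 31 days (May has 31).
Jun 28, 2196 → Jul 28, 2196: 30 days (June has 30).
Jul 28, 2196 → Aug 28, 2196: 31 days (July has 31).
Aug 28, 2196 → Sep 28, 2196: 31 days (August has 31).
Sep 28, 2196 → Oct 21, 2196: 23 days.
Total: 601 days.

601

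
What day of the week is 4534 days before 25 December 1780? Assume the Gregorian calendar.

Wednesday

First find the weekday of Dec 25, 1780. Doomsday rule: the anchor day for the 1700s is Sunday. For year 80: 80÷12 = 6 r 8, and 8÷4 = 2, so 6+8+2 = 16.
Sunday + 16 ≡ Tuesday — that's 1780's doomsday.
In December the doomsday date is Dec 12.
Dec 25 is 13 days after Dec 12; 13 mod 7 = 6, so Tuesday + 6 = Monday.
4534 mod 7 = 5, so 4534 days before a Monday is Monday − 5 = Wednesday.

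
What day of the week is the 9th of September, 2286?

Thursday

Doomsday rule: the anchor day for the 2200s is Friday. For year 86: 86÷12 = 7 r 2, and 2÷4 = 0, so 7+2+0 = 9.
Friday + 9 ≡ Sunday — that's 2286's doomsday.
In September the doomsday date is Sep 5.
Sep 9 is 4 days after Sep 5; 4 mod 7 = 4, so Sunday + 4 = Thursday.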